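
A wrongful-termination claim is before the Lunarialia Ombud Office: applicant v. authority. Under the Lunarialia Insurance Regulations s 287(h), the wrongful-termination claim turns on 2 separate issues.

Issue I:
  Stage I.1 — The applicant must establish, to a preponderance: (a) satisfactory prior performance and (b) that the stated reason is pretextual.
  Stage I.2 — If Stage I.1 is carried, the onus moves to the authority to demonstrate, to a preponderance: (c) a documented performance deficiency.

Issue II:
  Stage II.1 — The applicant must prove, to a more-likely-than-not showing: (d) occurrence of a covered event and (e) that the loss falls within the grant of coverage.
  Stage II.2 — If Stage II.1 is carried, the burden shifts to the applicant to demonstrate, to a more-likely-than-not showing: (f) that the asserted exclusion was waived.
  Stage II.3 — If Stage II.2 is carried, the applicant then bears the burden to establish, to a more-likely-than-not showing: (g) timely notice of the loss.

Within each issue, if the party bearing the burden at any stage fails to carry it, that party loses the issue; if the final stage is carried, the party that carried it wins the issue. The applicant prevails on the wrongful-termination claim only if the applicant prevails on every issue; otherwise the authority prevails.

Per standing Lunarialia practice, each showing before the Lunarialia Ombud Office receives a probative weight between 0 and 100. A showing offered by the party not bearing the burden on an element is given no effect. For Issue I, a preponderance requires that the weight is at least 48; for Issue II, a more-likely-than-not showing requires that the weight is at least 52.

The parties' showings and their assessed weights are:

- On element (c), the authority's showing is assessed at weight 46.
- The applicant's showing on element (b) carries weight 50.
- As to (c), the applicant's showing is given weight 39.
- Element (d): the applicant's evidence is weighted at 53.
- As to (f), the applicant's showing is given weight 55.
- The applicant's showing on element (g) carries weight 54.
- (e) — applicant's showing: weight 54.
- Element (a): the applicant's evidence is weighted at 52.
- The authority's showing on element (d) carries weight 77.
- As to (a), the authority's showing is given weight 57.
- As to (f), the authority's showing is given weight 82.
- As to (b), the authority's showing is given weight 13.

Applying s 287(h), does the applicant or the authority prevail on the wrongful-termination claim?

applicant

— Issue I —
Stage I.1 (applicant, a preponderance, weight is at least 48): (a) 52 (authority's 57 disregarded) ≥ 48 — meets; (b) 50 (authority's 13 disregarded) ≥ 48 — meets.
  Stage I.1 carried; the burden shifts to the authority.
Stage I.2 (authority, a preponderance, weight is at least 48): (c) 46 (applicant's 39 disregarded) < 48 — fails.
  Stage I.2 not carried; the authority fails its burden.
So the applicant prevails on this issue.
— Issue II —
Stage II.1 (applicant, a more-likely-than-not showing, weight is at least 52): (d) 53 (authority's 77 disregarded) ≥ 52 — meets; (e) 54 ≥ 52 — meets.
  Stage II.1 is satisfied; the applicant continues to bear the burden.
Stage II.2 (applicant, a more-likely-than-not showing, weight is at least 52): (f) 55 (authority's 82 disregarded) ≥ 52 — meets.
  Stage II.2 is satisfied; the applicant continues to bear the burden.
Stage II.3 (applicant, a more-likely-than-not showing, weight is at least 52): (g) 54 ≥ 52 — meets.
  All elements met at the final stage.
Every stage carried; the applicant prevails on this issue.
Per-issue: Issue I → applicant; Issue II → applicant. The applicant must prevail on every issue; overall, the applicant prevails.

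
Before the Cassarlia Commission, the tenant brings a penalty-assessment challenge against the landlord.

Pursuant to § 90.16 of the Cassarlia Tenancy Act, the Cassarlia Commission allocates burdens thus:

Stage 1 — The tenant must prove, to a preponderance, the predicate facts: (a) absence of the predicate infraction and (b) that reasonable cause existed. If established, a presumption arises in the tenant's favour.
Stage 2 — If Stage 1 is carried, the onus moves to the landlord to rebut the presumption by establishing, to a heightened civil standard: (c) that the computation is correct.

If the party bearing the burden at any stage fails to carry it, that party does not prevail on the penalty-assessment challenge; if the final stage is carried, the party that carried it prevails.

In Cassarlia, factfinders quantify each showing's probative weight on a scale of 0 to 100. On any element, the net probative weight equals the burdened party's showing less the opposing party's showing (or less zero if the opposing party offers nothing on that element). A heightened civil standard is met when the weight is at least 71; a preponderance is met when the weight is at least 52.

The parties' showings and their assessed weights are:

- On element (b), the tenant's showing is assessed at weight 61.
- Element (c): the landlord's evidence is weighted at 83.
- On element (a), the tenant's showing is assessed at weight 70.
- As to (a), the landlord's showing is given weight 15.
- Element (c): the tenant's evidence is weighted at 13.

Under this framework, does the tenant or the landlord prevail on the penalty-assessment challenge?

Stage 1 — burden on tenant; standard: a preponderance (weight is at least 52).
    (a): 70 − 15 = 55 ≥ 52 [met]
    (b): 61 ≥ 52 [met]
  Stage 1 is satisfied; the onus moves to the landlord.
Stage 2 — burden on landlord; standard: a heightened civil standard (weight is at least 71).
    (c): 83 − 13 = 70 < 71 [not met]
  Not every element is met, so the landlord fails to carry Stage 2.
The tenant prevails.

tenant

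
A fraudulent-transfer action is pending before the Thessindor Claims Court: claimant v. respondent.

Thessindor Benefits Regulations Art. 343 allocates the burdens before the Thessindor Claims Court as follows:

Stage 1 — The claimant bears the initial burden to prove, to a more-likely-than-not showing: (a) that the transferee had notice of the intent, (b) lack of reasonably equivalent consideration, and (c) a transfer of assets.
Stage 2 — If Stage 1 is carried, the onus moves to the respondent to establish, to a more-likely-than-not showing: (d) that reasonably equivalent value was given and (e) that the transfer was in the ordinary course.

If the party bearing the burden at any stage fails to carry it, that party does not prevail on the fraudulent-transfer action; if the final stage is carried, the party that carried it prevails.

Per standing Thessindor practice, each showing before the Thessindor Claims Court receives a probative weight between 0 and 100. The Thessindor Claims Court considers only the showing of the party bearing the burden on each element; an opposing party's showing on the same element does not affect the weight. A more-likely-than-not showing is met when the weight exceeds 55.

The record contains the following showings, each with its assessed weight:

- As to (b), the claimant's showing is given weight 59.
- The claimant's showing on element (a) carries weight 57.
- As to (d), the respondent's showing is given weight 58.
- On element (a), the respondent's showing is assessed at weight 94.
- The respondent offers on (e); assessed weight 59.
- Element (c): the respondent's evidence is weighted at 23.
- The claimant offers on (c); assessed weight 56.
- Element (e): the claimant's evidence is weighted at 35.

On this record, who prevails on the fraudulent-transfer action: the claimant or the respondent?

respondent

Stage 1 — burden on claimant; standard: a more-likely-than-not showing (weight exceeds 55).
    (a): 57 (respondent's 94 disregarded) > 55 [met]
    (b): 59 > 55 [met]
    (c): 56 (respondent's 23 disregarded) > 55 [met]
  All elements met. The burden passes to the respondent.
Stage 2 — burden on respondent; standard: a more-likely-than-not showing (weight exceeds 55).
    (d): 58 > 55 [met]
    (e): 59 (claimant's 35 disregarded) > 55 [met]
  The respondent carries the last stage.
Every stage carried; the respondent prevails.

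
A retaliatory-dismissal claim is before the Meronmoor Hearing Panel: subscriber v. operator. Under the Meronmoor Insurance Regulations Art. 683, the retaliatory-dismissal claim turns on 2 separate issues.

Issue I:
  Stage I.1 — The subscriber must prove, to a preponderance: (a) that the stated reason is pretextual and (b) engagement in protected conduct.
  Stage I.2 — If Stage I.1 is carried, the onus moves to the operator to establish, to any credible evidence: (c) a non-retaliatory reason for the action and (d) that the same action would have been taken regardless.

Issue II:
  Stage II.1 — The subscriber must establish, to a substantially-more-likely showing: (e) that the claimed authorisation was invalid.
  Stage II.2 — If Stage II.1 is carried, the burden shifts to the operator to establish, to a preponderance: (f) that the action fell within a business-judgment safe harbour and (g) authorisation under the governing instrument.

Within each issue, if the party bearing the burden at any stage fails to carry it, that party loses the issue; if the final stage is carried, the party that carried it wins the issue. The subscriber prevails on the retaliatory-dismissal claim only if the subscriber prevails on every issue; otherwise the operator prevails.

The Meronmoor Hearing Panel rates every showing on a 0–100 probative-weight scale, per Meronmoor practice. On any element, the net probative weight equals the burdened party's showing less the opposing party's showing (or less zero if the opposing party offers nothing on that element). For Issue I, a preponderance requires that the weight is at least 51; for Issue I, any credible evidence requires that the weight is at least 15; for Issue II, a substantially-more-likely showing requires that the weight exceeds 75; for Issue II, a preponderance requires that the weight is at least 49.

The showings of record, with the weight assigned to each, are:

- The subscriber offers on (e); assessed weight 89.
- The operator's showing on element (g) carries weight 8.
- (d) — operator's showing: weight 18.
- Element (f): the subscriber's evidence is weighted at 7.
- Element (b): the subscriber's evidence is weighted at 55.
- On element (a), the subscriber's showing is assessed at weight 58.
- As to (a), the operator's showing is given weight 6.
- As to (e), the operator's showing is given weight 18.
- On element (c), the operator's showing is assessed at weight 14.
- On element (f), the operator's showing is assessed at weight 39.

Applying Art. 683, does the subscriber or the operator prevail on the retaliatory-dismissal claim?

— Issue I —
At Stage I.1 the subscriber must meet a preponderance (weight is at least 51): on (a) the weight is 58 less the opposing 6 gives net 52, ≥ 51, so (a) meets the standard; on (b) the weight is 55, ≥ 51, so (b) meets the standard.
  Stage I.1 carried; the burden shifts to the operator.
At Stage I.2 the operator must meet any credible evidence (weight is at least 15): on (c) the weight is 14, which does not reach 15, so (c) does not meet the standard; on (d) the weight is 18, which does reach 15, so (d) meets the standard.
  Stage I.2 not carried; the operator fails its burden.
The subscriber prevails on this issue.
— Issue II —
Stage II.1 — burden on subscriber; standard: a substantially-more-likely showing (weight exceeds 75).
    (e): 89 − 18 = 71 ≤ 75 [not met]
  Stage II.1 not carried; the subscriber fails its burden.
So the operator prevails on this issue.
Per-issue: Issue I → subscriber; Issue II → operator. The subscriber must prevail on every issue; overall, the operator prevails.

operator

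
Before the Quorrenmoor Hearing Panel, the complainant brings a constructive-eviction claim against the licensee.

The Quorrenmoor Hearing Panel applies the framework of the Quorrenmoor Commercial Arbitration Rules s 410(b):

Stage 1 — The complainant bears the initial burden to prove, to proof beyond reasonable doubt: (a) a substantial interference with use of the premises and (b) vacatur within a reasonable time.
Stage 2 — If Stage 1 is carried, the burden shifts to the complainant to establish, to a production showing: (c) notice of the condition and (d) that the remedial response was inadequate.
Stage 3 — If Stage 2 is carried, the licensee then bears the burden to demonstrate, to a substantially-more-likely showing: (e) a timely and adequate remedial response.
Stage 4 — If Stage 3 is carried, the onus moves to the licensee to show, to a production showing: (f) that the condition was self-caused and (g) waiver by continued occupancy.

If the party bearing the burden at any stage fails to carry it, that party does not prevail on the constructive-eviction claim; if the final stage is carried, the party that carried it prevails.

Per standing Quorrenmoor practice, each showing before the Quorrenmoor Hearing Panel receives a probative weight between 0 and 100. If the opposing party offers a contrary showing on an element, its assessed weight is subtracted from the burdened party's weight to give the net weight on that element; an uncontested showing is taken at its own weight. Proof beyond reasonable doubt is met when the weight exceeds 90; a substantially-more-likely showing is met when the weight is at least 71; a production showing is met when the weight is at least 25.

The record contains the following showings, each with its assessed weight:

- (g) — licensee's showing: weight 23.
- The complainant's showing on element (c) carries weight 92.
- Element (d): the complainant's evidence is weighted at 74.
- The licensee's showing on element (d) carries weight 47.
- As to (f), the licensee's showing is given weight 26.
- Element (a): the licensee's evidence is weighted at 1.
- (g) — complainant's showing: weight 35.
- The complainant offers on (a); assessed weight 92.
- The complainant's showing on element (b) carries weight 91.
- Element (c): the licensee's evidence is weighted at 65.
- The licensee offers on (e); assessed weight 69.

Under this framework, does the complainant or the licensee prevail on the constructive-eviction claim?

Stage 1 — burden on complainant; standard: proof beyond reasonable doubt (weight exceeds 90).
    (a): 92 − 1 = 91 > 90 [met]
    (b): 91 > 90 [met]
  All elements met. The complainant retains the burden for Stage 2.
Stage 2 — burden on complainant; standard: a production showing (weight is at least 25).
    (c): 92 − 65 = 27 ≥ 25 [met]
    (d): 74 − 47 = 27 ≥ 25 [met]
  Stage 2 carried; the burden shifts to the licensee.
Stage 3 — burden on licensee; standard: a substantially-more-likely showing (weight is at least 71).
    (e): 69 < 71 [not met]
  Not every element is met, so the licensee fails to carry Stage 3.
The analysis ends at Stage 3; the complainant prevails.

complainant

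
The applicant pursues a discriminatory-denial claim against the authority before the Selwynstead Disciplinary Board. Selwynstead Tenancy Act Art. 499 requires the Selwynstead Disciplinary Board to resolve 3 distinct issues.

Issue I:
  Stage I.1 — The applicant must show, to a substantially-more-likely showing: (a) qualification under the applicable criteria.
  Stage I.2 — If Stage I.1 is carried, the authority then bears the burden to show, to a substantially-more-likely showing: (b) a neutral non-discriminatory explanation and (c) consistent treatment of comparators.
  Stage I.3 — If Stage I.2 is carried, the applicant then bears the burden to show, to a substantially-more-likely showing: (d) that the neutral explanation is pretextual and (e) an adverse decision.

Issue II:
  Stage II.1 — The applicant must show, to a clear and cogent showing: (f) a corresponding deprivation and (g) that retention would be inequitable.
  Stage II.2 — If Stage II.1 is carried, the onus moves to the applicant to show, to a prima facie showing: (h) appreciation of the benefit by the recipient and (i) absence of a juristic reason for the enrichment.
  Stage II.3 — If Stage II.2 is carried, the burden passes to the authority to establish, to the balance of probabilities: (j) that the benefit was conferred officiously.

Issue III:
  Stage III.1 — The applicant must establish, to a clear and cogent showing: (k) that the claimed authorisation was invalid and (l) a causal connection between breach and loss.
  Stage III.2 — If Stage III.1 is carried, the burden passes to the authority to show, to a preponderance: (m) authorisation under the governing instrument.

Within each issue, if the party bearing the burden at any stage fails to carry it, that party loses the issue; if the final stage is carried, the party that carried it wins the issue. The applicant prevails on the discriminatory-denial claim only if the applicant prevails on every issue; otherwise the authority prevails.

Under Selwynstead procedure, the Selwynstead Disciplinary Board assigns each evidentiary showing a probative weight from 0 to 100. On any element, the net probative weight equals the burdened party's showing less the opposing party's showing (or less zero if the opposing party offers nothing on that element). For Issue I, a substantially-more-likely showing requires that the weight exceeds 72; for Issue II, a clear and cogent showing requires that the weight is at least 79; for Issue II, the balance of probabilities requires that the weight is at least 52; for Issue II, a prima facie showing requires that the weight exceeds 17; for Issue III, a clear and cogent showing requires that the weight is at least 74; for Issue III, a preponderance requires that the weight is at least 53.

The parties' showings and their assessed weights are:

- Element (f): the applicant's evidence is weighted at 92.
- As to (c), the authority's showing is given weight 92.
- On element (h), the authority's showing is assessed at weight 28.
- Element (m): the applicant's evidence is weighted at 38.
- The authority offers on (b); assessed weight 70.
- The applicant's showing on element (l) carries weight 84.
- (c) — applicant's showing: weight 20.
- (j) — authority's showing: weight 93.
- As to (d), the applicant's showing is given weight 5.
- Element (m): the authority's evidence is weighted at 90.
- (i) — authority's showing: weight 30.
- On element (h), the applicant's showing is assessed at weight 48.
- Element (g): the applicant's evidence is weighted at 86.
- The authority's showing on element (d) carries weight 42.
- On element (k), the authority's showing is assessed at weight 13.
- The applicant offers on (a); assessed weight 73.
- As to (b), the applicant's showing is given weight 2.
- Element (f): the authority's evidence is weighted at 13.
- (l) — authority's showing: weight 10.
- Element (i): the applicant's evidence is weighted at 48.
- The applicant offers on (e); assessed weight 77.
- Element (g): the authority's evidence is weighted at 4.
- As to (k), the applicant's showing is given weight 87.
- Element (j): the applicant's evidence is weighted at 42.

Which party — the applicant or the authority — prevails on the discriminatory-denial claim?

applicant

— Issue I —
Stage I.1 (applicant, a substantially-more-likely showing, weight exceeds 72): (a) 73 > 72 — meets.
  Stage I.1 carried; the burden shifts to the authority.
Stage I.2 (authority, a substantially-more-likely showing, weight exceeds 72): (b) net 70−2=68 ≤ 72 — fails; (c) net 92−20=72 ≤ 72 — fails.
  Not every element is met, so the authority fails to carry Stage I.2.
The analysis ends at Stage I.2; the applicant prevails on this issue.
— Issue II —
At Stage II.1 the applicant must meet a clear and cogent showing (weight is at least 79): on (f) the weight is 92 less the opposing 13 gives net 79, ≥ 79, so (f) meets the standard; on (g) the weight is 86 less the opposing 4 gives net 82, ≥ 79, so (g) meets the standard.
  All elements met. The applicant retains the burden for Stage II.2.
At Stage II.2 the applicant must meet a prima facie showing (weight exceeds 17): on (h) the weight is 48 less the opposing 28 gives net 20, which does exceed 17, so (h) meets the standard; on (i) the weight is 48 less the opposing 30 gives net 18, which does exceed 17, so (i) meets the standard.
  Stage II.2 carried; the burden shifts to the authority.
At Stage II.3 the authority must meet the balance of probabilities (weight is at least 52): on (j) the weight is 93 less the opposing 42 gives net 51, which does not reach 52, so (j) does not meet the standard.
  Stage II.3 not carried; the authority fails its burden.
So the applicant prevails on this issue.
— Issue III —
Stage III.1 — burden on applicant; standard: a clear and cogent showing (weight is at least 74).
    (k): 87 − 13 = 74 ≥ 74 [met]
    (l): 84 − 10 = 74 ≥ 74 [met]
  Stage III.1 carried; the burden shifts to the authority.
Stage III.2 — burden on authority; standard: a preponderance (weight is at least 53).
    (m): 90 − 38 = 52 < 53 [not met]
  Not every element is met, so the authority fails to carry Stage III.2.
So the applicant prevails on this issue.
Per-issue: Issue I → applicant; Issue II → applicant; Issue III → applicant. The applicant must prevail on every issue; overall, the applicant prevails.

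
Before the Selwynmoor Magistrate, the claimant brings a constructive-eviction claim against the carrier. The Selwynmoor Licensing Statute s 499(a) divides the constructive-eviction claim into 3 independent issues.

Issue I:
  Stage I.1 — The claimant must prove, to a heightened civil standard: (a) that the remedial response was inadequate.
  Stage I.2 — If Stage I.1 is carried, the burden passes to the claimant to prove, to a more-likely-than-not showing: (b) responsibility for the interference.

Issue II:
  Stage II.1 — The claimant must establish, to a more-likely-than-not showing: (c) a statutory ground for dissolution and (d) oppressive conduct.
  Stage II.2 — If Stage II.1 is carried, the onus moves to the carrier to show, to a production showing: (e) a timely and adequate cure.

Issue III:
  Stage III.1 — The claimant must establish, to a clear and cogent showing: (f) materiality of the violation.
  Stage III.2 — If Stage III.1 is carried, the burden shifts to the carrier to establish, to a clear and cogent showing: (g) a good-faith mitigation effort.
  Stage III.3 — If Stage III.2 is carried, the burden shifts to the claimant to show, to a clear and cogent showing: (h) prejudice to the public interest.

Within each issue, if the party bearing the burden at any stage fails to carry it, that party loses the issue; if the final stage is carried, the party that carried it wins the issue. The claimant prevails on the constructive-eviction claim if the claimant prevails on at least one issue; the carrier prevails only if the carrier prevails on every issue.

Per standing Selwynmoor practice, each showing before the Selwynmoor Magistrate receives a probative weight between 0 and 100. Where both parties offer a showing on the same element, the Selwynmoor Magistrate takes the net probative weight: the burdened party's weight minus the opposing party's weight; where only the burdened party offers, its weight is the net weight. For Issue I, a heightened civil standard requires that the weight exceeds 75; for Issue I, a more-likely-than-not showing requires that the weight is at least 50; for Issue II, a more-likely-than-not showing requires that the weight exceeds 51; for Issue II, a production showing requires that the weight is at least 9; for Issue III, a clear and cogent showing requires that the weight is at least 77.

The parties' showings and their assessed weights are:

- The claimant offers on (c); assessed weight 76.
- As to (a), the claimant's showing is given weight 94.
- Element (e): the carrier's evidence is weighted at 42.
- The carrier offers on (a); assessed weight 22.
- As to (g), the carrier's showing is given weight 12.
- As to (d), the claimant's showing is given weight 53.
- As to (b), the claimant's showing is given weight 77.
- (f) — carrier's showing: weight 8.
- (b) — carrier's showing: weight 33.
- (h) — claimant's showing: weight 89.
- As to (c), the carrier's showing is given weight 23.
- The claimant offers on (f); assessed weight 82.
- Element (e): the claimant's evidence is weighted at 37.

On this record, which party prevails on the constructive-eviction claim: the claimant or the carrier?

— Issue I —
At Stage I.1 the claimant must meet a heightened civil standard (weight exceeds 75): on (a) the weight is 94 less the opposing 22 gives net 72, which does not exceed 75, so (a) does not meet the standard.
  The claimant does not carry Stage I.1.
The carrier prevails on this issue.
— Issue II —
Stage II.1 (claimant, a more-likely-than-not showing, weight exceeds 51): (c) net 76−23=53 > 51 — meets; (d) 53 > 51 — meets.
  Stage II.1 is satisfied; the onus moves to the carrier.
Stage II.2 (carrier, a production showing, weight is at least 9): (e) net 42−37=5 < 9 — fails.
  Stage II.2 not carried; the carrier fails its burden.
The claimant prevails on this issue.
— Issue III —
Stage III.1 (claimant, a clear and cogent showing, weight is at least 77): (f) net 82−8=74 < 77 — fails.
  The claimant does not carry Stage III.1.
The analysis ends at Stage III.1; the carrier prevails on this issue.
Per-issue: Issue I → carrier; Issue II → claimant; Issue III → carrier. The claimant must prevail on at least one issue; overall, the claimant prevails.

claimant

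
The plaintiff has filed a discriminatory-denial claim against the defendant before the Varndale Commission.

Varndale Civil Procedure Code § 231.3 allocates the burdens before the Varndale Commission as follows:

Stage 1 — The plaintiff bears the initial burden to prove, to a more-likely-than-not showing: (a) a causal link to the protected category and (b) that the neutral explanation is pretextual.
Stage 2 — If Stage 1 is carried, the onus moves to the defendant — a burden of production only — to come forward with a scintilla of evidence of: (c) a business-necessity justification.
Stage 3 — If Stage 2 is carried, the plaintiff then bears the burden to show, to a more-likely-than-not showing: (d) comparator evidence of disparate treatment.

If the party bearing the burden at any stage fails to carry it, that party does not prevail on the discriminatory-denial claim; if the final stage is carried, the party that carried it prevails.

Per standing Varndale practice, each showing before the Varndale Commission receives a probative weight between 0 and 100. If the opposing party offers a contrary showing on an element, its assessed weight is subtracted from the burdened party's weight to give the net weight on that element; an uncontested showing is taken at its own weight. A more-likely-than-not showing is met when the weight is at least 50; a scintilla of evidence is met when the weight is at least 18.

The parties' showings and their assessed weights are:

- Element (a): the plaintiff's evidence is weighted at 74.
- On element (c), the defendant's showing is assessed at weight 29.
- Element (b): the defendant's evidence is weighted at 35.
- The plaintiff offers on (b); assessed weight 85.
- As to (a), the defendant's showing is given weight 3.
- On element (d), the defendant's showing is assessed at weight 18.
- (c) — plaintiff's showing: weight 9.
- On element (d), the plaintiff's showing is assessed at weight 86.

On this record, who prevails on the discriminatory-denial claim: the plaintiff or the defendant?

Stage 1 (plaintiff, a more-likely-than-not showing, weight is at least 50): (a) net 74−3=71 ≥ 50 — meets; (b) net 85−35=50 ≥ 50 — meets.
  Stage 1 carried; the burden shifts to the defendant.
Stage 2 (defendant, a scintilla of evidence, weight is at least 18): (c) net 29−9=20 ≥ 18 — meets.
  The defendant carries Stage 2; the plaintiff now bears the burden.
Stage 3 (plaintiff, a more-likely-than-not showing, weight is at least 50): (d) net 86−18=68 ≥ 50 — meets.
  The plaintiff carries the last stage.
All stages carried — the plaintiff prevails.

plaintiff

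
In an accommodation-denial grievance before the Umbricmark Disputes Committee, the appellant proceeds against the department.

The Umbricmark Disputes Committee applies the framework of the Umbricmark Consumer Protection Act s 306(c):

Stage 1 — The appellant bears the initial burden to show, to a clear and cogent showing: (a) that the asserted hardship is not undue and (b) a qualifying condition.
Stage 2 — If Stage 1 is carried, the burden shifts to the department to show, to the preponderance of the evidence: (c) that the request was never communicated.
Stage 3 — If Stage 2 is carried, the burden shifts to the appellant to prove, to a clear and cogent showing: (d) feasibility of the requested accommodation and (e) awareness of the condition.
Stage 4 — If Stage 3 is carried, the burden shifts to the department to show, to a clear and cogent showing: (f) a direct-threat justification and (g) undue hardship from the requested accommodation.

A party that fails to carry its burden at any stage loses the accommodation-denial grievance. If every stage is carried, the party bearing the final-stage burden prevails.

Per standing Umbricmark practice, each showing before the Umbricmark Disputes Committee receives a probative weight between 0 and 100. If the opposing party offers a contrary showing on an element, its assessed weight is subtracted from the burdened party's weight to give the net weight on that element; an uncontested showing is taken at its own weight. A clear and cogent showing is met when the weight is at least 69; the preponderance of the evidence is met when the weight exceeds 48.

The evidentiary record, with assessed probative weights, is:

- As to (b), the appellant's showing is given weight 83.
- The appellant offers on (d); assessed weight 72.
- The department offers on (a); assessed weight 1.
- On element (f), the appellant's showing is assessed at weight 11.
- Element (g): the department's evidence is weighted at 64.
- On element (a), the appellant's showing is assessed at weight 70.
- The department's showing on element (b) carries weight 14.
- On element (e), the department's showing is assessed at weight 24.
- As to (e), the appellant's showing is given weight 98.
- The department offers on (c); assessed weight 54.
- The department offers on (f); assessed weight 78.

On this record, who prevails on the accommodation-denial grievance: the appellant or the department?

Stage 1 (appellant, a clear and cogent showing, weight is at least 69): (a) net 70−1=69 ≥ 69 — meets; (b) net 83−14=69 ≥ 69 — meets.
  Stage 1 carried; the burden shifts to the department.
Stage 2 (department, the preponderance of the evidence, weight exceeds 48): (c) 54 > 48 — meets.
  The department carries Stage 2; the appellant now bears the burden.
Stage 3 (appellant, a clear and cogent showing, weight is at least 69): (d) 72 ≥ 69 — meets; (e) net 98−24=74 ≥ 69 — meets.
  All elements met. The burden passes to the department.
Stage 4 (department, a clear and cogent showing, weight is at least 69): (f) net 78−11=67 < 69 — fails; (g) 64 < 69 — fails.
  The department does not carry Stage 4.
The analysis ends at Stage 4; the appellant prevails.

appellant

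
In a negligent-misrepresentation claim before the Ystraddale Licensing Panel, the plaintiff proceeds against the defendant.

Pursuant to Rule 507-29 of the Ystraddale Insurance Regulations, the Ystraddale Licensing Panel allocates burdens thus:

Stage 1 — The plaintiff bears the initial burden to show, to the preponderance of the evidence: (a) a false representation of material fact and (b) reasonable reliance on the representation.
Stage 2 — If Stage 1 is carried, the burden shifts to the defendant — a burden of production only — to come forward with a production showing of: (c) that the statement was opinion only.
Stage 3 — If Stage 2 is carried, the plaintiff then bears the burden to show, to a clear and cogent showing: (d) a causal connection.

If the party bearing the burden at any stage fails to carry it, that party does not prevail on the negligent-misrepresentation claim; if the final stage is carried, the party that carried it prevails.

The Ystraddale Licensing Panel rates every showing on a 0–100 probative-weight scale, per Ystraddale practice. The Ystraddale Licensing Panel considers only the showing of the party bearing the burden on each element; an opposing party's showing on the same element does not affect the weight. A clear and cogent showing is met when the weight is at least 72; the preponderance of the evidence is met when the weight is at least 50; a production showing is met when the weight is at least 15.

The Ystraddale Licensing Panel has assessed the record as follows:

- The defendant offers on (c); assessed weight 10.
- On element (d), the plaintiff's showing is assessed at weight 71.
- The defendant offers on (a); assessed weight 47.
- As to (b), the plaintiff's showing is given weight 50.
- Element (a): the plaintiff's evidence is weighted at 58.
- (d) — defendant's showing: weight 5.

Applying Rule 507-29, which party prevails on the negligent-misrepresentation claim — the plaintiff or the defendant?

plaintiff

Stage 1 — burden on plaintiff; standard: the preponderance of the evidence (weight is at least 50).
    (a): 58 (defendant's 47 disregarded) ≥ 50 [met]
    (b): 50 ≥ 50 [met]
  The plaintiff carries Stage 1; the defendant now bears the burden.
Stage 2 — burden on defendant; standard: a production showing (weight is at least 15).
    (c): 10 < 15 [not met]
  Stage 2 not carried; the defendant fails its burden.
So the plaintiff prevails.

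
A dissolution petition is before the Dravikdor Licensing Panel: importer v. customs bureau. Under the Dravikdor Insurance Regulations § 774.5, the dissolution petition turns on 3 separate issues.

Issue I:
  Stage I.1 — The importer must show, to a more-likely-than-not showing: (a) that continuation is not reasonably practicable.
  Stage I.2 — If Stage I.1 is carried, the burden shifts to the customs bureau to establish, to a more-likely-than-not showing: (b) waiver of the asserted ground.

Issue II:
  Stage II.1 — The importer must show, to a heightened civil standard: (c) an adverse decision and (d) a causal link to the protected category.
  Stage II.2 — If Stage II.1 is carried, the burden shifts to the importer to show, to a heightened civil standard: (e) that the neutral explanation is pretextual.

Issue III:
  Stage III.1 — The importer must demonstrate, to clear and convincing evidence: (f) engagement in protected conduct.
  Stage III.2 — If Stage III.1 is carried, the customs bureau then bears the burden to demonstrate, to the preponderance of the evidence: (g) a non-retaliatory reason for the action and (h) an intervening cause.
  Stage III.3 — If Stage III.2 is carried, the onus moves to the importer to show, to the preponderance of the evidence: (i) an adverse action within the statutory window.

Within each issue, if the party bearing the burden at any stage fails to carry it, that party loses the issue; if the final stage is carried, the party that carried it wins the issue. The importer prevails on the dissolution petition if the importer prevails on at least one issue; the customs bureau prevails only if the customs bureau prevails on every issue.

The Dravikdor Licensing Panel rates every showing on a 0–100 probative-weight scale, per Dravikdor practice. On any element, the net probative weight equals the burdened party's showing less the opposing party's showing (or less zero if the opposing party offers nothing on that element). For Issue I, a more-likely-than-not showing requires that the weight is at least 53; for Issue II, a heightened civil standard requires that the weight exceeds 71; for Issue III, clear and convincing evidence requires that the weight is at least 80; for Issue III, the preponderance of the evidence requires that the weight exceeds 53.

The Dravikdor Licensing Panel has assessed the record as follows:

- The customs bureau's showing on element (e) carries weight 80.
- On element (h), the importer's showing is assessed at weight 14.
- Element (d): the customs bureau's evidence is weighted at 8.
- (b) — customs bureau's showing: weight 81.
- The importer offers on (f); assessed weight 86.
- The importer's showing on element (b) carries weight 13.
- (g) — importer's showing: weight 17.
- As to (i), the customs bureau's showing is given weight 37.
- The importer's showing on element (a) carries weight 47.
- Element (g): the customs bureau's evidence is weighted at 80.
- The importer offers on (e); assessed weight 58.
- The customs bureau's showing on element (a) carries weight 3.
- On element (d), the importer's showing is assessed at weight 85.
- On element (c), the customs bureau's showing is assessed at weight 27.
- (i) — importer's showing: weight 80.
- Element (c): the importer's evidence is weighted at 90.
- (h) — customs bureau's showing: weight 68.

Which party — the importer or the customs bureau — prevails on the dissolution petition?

— Issue I —
At Stage I.1 the importer must meet a more-likely-than-not showing (weight is at least 53): on (a) the weight is 47 less the opposing 3 gives net 44, < 53, so (a) does not meet the standard.
  The importer does not carry Stage I.1.
The analysis ends at Stage I.1; the customs bureau prevails on this issue.
— Issue II —
Stage II.1 (importer, a heightened civil standard, weight exceeds 71): (c) net 90−27=63 ≤ 71 — fails; (d) net 85−8=77 > 71 — meets.
  Stage II.1 not carried; the importer fails its burden.
The analysis ends at Stage II.1; the customs bureau prevails on this issue.
— Issue III —
At Stage III.1 the importer must meet clear and convincing evidence (weight is at least 80): on (f) the weight is 86, ≥ 80, so (f) meets the standard.
  All elements met. The burden passes to the customs bureau.
At Stage III.2 the customs bureau must meet the preponderance of the evidence (weight exceeds 53): on (g) the weight is 80 less the opposing 17 gives net 63, > 53, so (g) meets the standard; on (h) the weight is 68 less the opposing 14 gives net 54, > 53, so (h) meets the standard.
  All elements met. The burden passes to the importer.
At Stage III.3 the importer must meet the preponderance of the evidence (weight exceeds 53): on (i) the weight is 80 less the opposing 37 gives net 43, which does not exceed 53, so (i) does not meet the standard.
  The importer does not carry Stage III.3.
The analysis ends at Stage III.3; the customs bureau prevails on this issue.
Per-issue: Issue I → customs bureau; Issue II → customs bureau; Issue III → customs bureau. The importer must prevail on at least one issue; overall, the customs bureau prevails.

customs bureau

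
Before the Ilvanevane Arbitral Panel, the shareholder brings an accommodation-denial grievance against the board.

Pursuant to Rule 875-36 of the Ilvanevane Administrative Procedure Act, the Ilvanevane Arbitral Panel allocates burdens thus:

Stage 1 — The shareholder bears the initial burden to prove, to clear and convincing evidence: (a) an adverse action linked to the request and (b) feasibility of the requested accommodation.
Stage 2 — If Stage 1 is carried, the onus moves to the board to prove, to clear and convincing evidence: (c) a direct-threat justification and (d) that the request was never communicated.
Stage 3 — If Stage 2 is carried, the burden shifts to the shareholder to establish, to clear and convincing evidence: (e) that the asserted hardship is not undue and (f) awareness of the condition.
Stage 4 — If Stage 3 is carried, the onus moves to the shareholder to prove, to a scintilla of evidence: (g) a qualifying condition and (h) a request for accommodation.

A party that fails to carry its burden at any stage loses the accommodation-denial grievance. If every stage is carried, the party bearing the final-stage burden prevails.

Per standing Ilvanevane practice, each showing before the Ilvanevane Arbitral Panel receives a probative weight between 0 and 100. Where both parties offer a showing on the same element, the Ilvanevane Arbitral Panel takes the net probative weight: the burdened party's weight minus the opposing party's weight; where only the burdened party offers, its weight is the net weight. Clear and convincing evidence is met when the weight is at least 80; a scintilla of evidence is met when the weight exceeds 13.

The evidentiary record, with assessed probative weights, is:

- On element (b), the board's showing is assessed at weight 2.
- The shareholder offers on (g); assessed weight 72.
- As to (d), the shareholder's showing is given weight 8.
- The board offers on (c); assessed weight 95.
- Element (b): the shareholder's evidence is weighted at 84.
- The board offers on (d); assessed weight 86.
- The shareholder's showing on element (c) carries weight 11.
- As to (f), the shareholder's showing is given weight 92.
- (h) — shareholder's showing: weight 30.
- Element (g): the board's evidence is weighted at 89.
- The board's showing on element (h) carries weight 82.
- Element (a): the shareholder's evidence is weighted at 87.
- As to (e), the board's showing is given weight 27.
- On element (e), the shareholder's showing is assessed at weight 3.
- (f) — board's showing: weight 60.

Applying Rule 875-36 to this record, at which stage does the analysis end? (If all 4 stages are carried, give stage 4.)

Stage 1 — burden on shareholder; standard: clear and convincing evidence (weight is at least 80).
    (a): 87 ≥ 80 [met]
    (b): 84 − 2 = 82 ≥ 80 [met]
  The shareholder carries Stage 1; the board now bears the burden.
Stage 2 — burden on board; standard: clear and convincing evidence (weight is at least 80).
    (c): 95 − 11 = 84 ≥ 80 [met]
    (d): 86 − 8 = 78 < 80 [not met]
  Stage 2 not carried; the board fails its burden.
The shareholder prevails.

stage 2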